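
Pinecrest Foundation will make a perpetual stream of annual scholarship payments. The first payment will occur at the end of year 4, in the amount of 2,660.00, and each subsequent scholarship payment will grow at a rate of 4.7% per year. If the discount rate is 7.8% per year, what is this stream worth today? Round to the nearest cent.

Value at end of year 3: C₁ / (r − g) = 2,660.00 / (0.078 − 0.047) = 85,806.4516
Discount to today: PV = 85,806.4516 / (1 + 0.078)^3 = 85,806.4516 / 1.252727 = 68,495.76

68495.76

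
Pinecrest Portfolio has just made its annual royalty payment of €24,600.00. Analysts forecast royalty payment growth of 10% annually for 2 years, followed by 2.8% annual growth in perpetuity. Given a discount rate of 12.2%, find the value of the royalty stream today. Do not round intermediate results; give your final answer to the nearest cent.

D_1 = 27060.00000
D_2 = 29766.00000
Terminal value at year 2: TV = D_2×(1+g_2)/(r−g_2) = 30599.44800/0.094 = 325526.04255
P_0 = D_1/(1+r)^1 + D_2/(1+r)^2 + TV/(1+r)^2
    = 24117.64706 + 23644.75202 + 258583.03271 = 306345.43179

€306345.43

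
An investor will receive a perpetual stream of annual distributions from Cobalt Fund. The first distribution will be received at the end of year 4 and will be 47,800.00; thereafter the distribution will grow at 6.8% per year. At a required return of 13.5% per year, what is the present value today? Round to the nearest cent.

Value at end of year 3: C₁ / (r − g) = 47,800.00 / (0.135 − 0.068) = 713,432.8358
Discount to today: PV = 713,432.8358 / (1 + 0.135)^3 = 713,432.8358 / 1.462135 = 487,938.97

487938.97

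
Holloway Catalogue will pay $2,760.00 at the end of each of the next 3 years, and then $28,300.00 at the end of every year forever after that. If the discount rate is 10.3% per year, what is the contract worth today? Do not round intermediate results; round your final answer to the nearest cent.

PV of 3-year annuity: $2,760.00 × [1 − (1+0.103)^−3] / 0.103 = 6827.62214
Perpetuity value at year 3: $28,300.00 / 0.103 = 274757.28155
PV of perpetuity: 274757.28155 / (1+0.103)^3 = 204749.41684
Total PV = 6827.62214 + 204749.41684 = 211577.03898

$211577.04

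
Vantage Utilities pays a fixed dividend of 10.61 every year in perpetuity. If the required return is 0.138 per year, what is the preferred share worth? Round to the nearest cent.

76.88

Level perpetuity: PV = C / r = 10.61 / 0.138 = 76.88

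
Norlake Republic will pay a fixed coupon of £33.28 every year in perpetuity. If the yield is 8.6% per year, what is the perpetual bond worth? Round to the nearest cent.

Level perpetuity: PV = C / r = £33.28 / 0.086 = £386.98

£386.98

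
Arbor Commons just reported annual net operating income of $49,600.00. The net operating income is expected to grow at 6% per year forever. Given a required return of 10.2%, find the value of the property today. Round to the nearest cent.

D₁ = D₀ × (1 + g) = $49,600.00 × 1.06 = $52,576.0000
Growing perpetuity: P = D₁ / (r − g) = $52,576.0000 / (0.102 − 0.06) = $1,251,809.52

$1251809.52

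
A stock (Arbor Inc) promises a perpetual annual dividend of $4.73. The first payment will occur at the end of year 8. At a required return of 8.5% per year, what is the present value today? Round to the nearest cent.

Value at end of year 7: C / r = $4.73 / 0.085 = $55.6471
Discount to today: PV = $55.6471 / (1 + 0.085)^7 = $55.6471 / 1.770142 = $31.44

$31.44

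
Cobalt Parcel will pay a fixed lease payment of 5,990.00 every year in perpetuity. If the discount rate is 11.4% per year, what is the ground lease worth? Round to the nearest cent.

52543.86

Level perpetuity: PV = C / r = 5,990.00 / 0.114 = 52,543.86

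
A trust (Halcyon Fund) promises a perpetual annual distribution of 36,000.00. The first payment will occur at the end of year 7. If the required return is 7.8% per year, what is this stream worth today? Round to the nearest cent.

Value at end of year 6: C / r = 36,000.00 / 0.078 = 461,538.4615
Discount to today: PV = 461,538.4615 / (1 + 0.078)^6 = 461,538.4615 / 1.569324 = 294,100.21

294100.21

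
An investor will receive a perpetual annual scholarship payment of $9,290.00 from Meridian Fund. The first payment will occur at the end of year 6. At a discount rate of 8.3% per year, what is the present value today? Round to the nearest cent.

Value at end of year 5: C / r = $9,290.00 / 0.083 = $111,927.7108
Discount to today: PV = $111,927.7108 / (1 + 0.083)^5 = $111,927.7108 / 1.489849 = $75,126.88

$75126.88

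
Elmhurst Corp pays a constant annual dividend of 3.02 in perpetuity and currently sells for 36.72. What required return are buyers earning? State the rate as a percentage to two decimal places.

8.22%

P = C/r ⇒ r = C/P = 3.02/36.72 = 0.082244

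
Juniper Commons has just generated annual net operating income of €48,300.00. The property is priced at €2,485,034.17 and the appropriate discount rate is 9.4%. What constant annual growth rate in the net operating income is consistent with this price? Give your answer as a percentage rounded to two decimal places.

7.31%

P = D₀(1+g)/(r−g) ⇒ P(r−g) = D₀(1+g) ⇒ g(P+D₀) = P·r − D₀
g = (P·r − D₀)/(P + D₀) = (€2,485,034.17×0.094 − €48,300.00) / (€2,485,034.17 + €48,300.00) = 0.073142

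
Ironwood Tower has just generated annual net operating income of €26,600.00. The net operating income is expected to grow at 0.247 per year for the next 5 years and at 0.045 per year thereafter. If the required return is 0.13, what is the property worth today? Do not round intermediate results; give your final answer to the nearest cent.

€715680.87

D_1 = 33170.20000
D_2 = 41363.23940
D_3 = 51579.95953
D_4 = 64320.20954
D_5 = 80207.30129
Terminal value at year 5: TV = D_5×(1+g_2)/(r−g_2) = 83816.62985/0.085 = 986077.99823
P_0 = D_1/(1+r)^1 + D_2/(1+r)^2 + D_3/(1+r)^3 + D_4/(1+r)^4 + D_5/(1+r)^5 + TV/(1+r)^5
    = 29354.15929 + 32393.48375 + 35747.49932 + 39448.78908 + 43533.30972 + 535203.63121 = 715680.87237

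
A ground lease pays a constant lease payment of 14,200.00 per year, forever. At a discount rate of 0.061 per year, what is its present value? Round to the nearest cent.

Level perpetuity: PV = C / r = 14,200.00 / 0.061 = 232,786.89

232786.89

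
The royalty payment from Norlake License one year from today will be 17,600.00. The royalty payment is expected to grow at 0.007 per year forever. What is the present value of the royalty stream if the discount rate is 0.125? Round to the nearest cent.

149152.54

Growing perpetuity: P = D₁ / (r − g) = 17,600.0000 / (0.125 − 0.007) = 149,152.54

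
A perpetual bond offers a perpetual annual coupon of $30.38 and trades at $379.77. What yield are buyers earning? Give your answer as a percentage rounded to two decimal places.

P = C/r ⇒ r = C/P = $30.38/$379.77 = 0.079996

8.00%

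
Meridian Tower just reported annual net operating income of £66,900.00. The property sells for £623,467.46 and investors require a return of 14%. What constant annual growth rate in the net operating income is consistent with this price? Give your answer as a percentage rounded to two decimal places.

P = D₀(1+g)/(r−g) ⇒ P(r−g) = D₀(1+g) ⇒ g(P+D₀) = P·r − D₀
g = (P·r − D₀)/(P + D₀) = (£623,467.46×0.14 − £66,900.00) / (£623,467.46 + £66,900.00) = 0.029528

2.95%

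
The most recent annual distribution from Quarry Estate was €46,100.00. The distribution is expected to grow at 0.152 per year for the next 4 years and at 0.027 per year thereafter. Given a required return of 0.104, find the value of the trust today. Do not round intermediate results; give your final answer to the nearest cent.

€934311.78

D_1 = 53107.20000
D_2 = 61179.49440
D_3 = 70478.77755
D_4 = 81191.55174
Terminal value at year 4: TV = D_4×(1+g_2)/(r−g_2) = 83383.72363/0.077 = 1082905.50173
P_0 = D_1/(1+r)^1 + D_2/(1+r)^2 + D_3/(1+r)^3 + D_4/(1+r)^4 + TV/(1+r)^4
    = 48104.34783 + 50195.84121 + 52378.26909 + 54655.58514 + 728977.73941 = 934311.78267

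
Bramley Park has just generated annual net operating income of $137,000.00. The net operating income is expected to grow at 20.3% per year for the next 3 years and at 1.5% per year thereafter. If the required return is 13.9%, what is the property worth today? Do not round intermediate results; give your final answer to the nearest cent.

D_1 = 164811.00000
D_2 = 198267.63300
D_3 = 238515.96250
Terminal value at year 3: TV = D_3×(1+g_2)/(r−g_2) = 242093.70194/0.124 = 1952368.56400
P_0 = D_1/(1+r)^1 + D_2/(1+r)^2 + D_3/(1+r)^3 + TV/(1+r)^3
    = 144697.98068 + 152828.50813 + 161415.88699 + 1321267.13949 = 1780209.51530

$1780209.52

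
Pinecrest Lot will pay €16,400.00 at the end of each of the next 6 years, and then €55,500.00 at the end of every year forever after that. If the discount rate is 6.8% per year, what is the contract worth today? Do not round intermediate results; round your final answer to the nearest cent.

PV of 6-year annuity: €16,400.00 × [1 − (1+0.068)^−6] / 0.068 = 78656.24399
Perpetuity value at year 6: €55,500.00 / 0.068 = 816176.47059
PV of perpetuity: 816176.47059 / (1+0.068)^6 = 549992.23026
Total PV = 78656.24399 + 549992.23026 = 628648.47425

€628648.47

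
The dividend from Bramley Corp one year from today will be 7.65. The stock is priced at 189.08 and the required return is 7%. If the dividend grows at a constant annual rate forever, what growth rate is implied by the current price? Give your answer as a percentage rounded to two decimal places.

P = D₁/(r−g) ⇒ g = r − D₁/P = 0.07 − 7.65/189.08 = 0.029541

2.95%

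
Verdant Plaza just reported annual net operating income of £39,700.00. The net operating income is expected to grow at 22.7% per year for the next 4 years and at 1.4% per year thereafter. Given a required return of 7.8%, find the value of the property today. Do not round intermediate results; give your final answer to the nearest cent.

£1277523.20

D_1 = 48711.90000
D_2 = 59769.50130
D_3 = 73337.17810
D_4 = 89984.71752
Terminal value at year 4: TV = D_4×(1+g_2)/(r−g_2) = 91244.50357/0.064 = 1425695.36825
P_0 = D_1/(1+r)^1 + D_2/(1+r)^2 + D_3/(1+r)^3 + D_4/(1+r)^4 + TV/(1+r)^4
    = 45187.29128 + 51433.03006 + 58542.04813 + 66633.66702 + 1055727.16188 = 1277523.19837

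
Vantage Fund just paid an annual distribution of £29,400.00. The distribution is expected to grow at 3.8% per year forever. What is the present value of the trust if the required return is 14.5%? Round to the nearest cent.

£285207.48

D₁ = D₀ × (1 + g) = £29,400.00 × 1.038 = £30,517.2000
Growing perpetuity: P = D₁ / (r − g) = £30,517.2000 / (0.145 − 0.038) = £285,207.48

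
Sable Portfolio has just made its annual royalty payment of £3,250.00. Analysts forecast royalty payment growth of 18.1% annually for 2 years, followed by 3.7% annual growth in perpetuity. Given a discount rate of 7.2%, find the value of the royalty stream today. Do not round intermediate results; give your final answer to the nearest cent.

D_1 = 3838.25000
D_2 = 4532.97325
Terminal value at year 2: TV = D_2×(1+g_2)/(r−g_2) = 4700.69326/0.035 = 134305.52172
P_0 = D_1/(1+r)^1 + D_2/(1+r)^2 + TV/(1+r)^2
    = 3580.45709 + 3944.51476 + 116870.33732 = 124395.30917

£124395.31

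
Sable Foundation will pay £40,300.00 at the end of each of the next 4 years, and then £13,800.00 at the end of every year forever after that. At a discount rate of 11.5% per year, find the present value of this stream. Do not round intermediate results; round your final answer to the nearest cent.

£201344.77

PV of 4-year annuity: £40,300.00 × [1 − (1+0.115)^−4] / 0.115 = 123705.43612
Perpetuity value at year 4: £13,800.00 / 0.115 = 120000.00000
PV of perpetuity: 120000.00000 / (1+0.115)^4 = 77639.32957
Total PV = 123705.43612 + 77639.32957 = 201344.76568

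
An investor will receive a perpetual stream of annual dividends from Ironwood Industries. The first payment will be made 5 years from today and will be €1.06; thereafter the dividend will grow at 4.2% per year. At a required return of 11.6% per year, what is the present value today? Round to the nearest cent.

Value at end of year 4: C₁ / (r − g) = €1.06 / (0.116 − 0.042) = €14.3243
Discount to today: PV = €14.3243 / (1 + 0.116)^4 = €14.3243 / 1.551161 = €9.23

€9.23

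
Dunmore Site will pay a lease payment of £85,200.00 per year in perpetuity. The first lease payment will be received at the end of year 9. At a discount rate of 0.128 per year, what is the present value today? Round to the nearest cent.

£253955.04

Value at end of year 8: C / r = £85,200.00 / 0.128 = £665,625.0000
Discount to today: PV = £665,625.0000 / (1 + 0.128)^8 = £665,625.0000 / 2.621035 = £253,955.04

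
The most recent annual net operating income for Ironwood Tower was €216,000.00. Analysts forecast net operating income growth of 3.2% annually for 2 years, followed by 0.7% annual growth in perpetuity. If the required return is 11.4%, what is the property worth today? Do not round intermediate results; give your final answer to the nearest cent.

€2130042.18

D_1 = 222912.00000
D_2 = 230045.18400
Terminal value at year 2: TV = D_2×(1+g_2)/(r−g_2) = 231655.50029/0.107 = 2165004.67559
P_0 = D_1/(1+r)^1 + D_2/(1+r)^2 + TV/(1+r)^2
    = 200100.53860 + 185371.41457 + 1744570.22874 = 2130042.18192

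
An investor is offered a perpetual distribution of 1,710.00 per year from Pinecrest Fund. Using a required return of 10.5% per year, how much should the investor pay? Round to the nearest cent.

16285.71

Level perpetuity: PV = C / r = 1,710.00 / 0.105 = 16,285.71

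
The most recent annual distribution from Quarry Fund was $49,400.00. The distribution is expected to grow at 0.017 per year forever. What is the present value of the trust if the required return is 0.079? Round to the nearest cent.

$810319.35

D₁ = D₀ × (1 + g) = $49,400.00 × 1.017 = $50,239.8000
Growing perpetuity: P = D₁ / (r − g) = $50,239.8000 / (0.079 − 0.017) = $810,319.35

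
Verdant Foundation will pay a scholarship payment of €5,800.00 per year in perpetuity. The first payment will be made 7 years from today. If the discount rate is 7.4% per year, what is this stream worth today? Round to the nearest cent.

Value at end of year 6: C / r = €5,800.00 / 0.074 = €78,378.3784
Discount to today: PV = €78,378.3784 / (1 + 0.074)^6 = €78,378.3784 / 1.534708 = €51,070.56

€51070.56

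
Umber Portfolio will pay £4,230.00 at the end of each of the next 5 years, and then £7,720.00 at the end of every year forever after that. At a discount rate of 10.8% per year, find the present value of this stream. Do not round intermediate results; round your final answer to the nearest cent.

PV of 5-year annuity: £4,230.00 × [1 − (1+0.108)^−5] / 0.108 = 15712.61865
Perpetuity value at year 5: £7,720.00 / 0.108 = 71481.48148
PV of perpetuity: 71481.48148 / (1+0.108)^5 = 42805.02380
Total PV = 15712.61865 + 42805.02380 = 58517.64245

£58517.64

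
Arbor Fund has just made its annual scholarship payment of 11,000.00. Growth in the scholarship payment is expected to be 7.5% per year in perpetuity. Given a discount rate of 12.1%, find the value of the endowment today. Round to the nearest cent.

D₁ = D₀ × (1 + g) = 11,000.00 × 1.075 = 11,825.0000
Growing perpetuity: P = D₁ / (r − g) = 11,825.0000 / (0.121 − 0.075) = 257,065.22

257065.22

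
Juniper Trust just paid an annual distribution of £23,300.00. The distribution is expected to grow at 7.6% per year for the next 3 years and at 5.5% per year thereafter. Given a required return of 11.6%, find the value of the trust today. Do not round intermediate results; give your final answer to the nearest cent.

D_1 = 25070.80000
D_2 = 26976.18080
D_3 = 29026.37054
Terminal value at year 3: TV = D_3×(1+g_2)/(r−g_2) = 30622.82092/0.061 = 502013.45771
P_0 = D_1/(1+r)^1 + D_2/(1+r)^2 + D_3/(1+r)^3 + TV/(1+r)^3
    = 22464.87455 + 21659.68192 + 20883.34923 + 361179.23669 = 426187.14239

£426187.14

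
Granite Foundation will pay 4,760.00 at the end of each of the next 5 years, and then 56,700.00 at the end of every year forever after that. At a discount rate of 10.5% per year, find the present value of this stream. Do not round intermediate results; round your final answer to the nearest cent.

345595.94

PV of 5-year annuity: 4,760.00 × [1 − (1+0.105)^−5] / 0.105 = 17816.00514
Perpetuity value at year 5: 56,700.00 / 0.105 = 540000.00000
PV of perpetuity: 540000.00000 / (1+0.105)^5 = 327779.93873
Total PV = 17816.00514 + 327779.93873 = 345595.94387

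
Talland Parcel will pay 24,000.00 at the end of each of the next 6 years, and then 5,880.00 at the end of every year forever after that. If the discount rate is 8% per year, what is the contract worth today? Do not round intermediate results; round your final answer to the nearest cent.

157266.58

PV of 6-year annuity: 24,000.00 × [1 − (1+0.08)^−6] / 0.08 = 110949.11194
Perpetuity value at year 6: 5,880.00 / 0.08 = 73500.00000
PV of perpetuity: 73500.00000 / (1+0.08)^6 = 46317.46758
Total PV = 110949.11194 + 46317.46758 = 157266.57951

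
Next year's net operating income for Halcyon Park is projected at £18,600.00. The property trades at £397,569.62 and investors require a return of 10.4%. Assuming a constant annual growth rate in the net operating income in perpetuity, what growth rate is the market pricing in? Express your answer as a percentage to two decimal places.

P = D₁/(r−g) ⇒ g = r − D₁/P = 0.104 − £18,600.00/£397,569.62 = 0.057216

5.72%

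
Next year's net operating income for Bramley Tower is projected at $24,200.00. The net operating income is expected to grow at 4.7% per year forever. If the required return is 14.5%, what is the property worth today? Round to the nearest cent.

$246938.78

Growing perpetuity: P = D₁ / (r − g) = $24,200.0000 / (0.145 − 0.047) = $246,938.78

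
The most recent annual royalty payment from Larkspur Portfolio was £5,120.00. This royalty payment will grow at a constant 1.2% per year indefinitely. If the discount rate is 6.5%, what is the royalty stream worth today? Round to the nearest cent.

D₁ = D₀ × (1 + g) = £5,120.00 × 1.012 = £5,181.4400
Growing perpetuity: P = D₁ / (r − g) = £5,181.4400 / (0.065 − 0.012) = £97,763.02

£97763.02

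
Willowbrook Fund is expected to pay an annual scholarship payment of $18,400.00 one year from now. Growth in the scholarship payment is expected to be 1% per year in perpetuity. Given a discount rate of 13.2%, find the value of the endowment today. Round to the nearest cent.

Growing perpetuity: P = D₁ / (r − g) = $18,400.0000 / (0.132 − 0.01) = $150,819.67

$150819.67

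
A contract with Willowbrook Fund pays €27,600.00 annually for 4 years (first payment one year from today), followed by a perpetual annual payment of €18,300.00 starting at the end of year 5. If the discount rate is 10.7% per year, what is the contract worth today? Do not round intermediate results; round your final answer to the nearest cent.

PV of 4-year annuity: €27,600.00 × [1 − (1+0.107)^−4] / 0.107 = 86178.86704
Perpetuity value at year 4: €18,300.00 / 0.107 = 171028.03738
PV of perpetuity: 171028.03738 / (1+0.107)^4 = 113887.70163
Total PV = 86178.86704 + 113887.70163 = 200066.56867

€200066.57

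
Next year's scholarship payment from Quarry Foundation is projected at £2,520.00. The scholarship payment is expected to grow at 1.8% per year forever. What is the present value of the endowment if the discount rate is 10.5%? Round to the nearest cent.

Growing perpetuity: P = D₁ / (r − g) = £2,520.0000 / (0.105 − 0.018) = £28,965.52

£28965.52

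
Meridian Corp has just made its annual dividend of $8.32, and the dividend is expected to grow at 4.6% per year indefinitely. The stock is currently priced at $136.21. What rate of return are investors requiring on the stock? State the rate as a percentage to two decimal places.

10.99%

D₁ = $8.32 × 1.046 = $8.7027
P = D₁/(r − g) ⇒ r = D₁/P + g = $8.7027/$136.21 + 0.046 = 0.063892 + 0.046 = 0.109892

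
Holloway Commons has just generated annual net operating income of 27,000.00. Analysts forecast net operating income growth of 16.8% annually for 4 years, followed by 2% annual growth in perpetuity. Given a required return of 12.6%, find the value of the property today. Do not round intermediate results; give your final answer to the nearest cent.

419252.41

D_1 = 31536.00000
D_2 = 36834.04800
D_3 = 43022.16806
D_4 = 50249.89230
Terminal value at year 4: TV = D_4×(1+g_2)/(r−g_2) = 51254.89014/0.106 = 483536.69948
P_0 = D_1/(1+r)^1 + D_2/(1+r)^2 + D_3/(1+r)^3 + D_4/(1+r)^4 + TV/(1+r)^4
    = 28007.10480 + 29051.77478 + 30135.41114 + 31259.46733 + 300798.64786 = 419252.40590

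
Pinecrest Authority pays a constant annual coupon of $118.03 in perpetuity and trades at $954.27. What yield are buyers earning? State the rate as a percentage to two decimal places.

P = C/r ⇒ r = C/P = $118.03/$954.27 = 0.123686

12.37%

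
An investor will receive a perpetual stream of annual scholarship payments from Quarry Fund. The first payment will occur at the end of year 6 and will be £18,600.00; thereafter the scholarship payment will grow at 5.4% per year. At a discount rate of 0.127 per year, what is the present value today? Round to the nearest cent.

Value at end of year 5: C₁ / (r − g) = £18,600.00 / (0.127 − 0.054) = £254,794.5205
Discount to today: PV = £254,794.5205 / (1 + 0.127)^5 = £254,794.5205 / 1.818108 = £140,142.71

£140142.71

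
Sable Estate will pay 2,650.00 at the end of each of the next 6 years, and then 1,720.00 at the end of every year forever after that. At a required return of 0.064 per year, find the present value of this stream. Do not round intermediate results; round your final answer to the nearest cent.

31391.20

PV of 6-year annuity: 2,650.00 × [1 − (1+0.064)^−6] / 0.064 = 12868.73635
Perpetuity value at year 6: 1,720.00 / 0.064 = 26875.00000
PV of perpetuity: 26875.00000 / (1+0.064)^6 = 18522.46169
Total PV = 12868.73635 + 18522.46169 = 31391.19804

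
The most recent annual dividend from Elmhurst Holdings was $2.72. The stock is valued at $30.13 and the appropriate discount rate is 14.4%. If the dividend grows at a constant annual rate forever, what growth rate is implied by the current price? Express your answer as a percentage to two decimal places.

4.93%

P = D₀(1+g)/(r−g) ⇒ P(r−g) = D₀(1+g) ⇒ g(P+D₀) = P·r − D₀
g = (P·r − D₀)/(P + D₀) = ($30.13×0.144 − $2.72) / ($30.13 + $2.72) = 0.049276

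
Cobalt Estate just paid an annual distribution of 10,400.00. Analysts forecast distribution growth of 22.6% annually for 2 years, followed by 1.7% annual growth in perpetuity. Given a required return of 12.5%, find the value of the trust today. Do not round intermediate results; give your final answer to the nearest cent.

D_1 = 12750.40000
D_2 = 15631.99040
Terminal value at year 2: TV = D_2×(1+g_2)/(r−g_2) = 15897.73424/0.108 = 147201.24293
P_0 = D_1/(1+r)^1 + D_2/(1+r)^2 + TV/(1+r)^2
    = 11333.68889 + 12351.20229 + 116307.15491 = 139992.04609

139992.05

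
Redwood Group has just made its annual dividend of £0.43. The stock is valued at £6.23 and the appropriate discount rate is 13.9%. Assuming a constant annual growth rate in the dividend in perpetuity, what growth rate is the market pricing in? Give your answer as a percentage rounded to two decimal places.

6.55%

P = D₀(1+g)/(r−g) ⇒ P(r−g) = D₀(1+g) ⇒ g(P+D₀) = P·r − D₀
g = (P·r − D₀)/(P + D₀) = (£6.23×0.139 − £0.43) / (£6.23 + £0.43) = 0.065461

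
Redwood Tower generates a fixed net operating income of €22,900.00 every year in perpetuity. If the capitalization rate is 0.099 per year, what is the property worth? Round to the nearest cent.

Level perpetuity: PV = C / r = €22,900.00 / 0.099 = €231,313.13

€231313.13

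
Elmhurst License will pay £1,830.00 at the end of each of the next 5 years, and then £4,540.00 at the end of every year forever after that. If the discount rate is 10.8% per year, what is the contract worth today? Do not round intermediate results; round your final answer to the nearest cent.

£31970.56

PV of 5-year annuity: £1,830.00 × [1 − (1+0.108)^−5] / 0.108 = 6797.65771
Perpetuity value at year 5: £4,540.00 / 0.108 = 42037.03704
PV of perpetuity: 42037.03704 / (1+0.108)^5 = 25172.90260
Total PV = 6797.65771 + 25172.90260 = 31970.56031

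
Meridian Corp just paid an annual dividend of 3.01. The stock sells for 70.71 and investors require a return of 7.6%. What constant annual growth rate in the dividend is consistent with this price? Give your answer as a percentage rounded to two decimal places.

P = D₀(1+g)/(r−g) ⇒ P(r−g) = D₀(1+g) ⇒ g(P+D₀) = P·r − D₀
g = (P·r − D₀)/(P + D₀) = (70.71×0.076 − 3.01) / (70.71 + 3.01) = 0.032067

3.21%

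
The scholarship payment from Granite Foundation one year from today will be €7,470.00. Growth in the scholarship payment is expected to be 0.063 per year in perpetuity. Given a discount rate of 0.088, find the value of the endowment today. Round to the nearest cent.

Growing perpetuity: P = D₁ / (r − g) = €7,470.0000 / (0.088 − 0.063) = €298,800.00

€298800.00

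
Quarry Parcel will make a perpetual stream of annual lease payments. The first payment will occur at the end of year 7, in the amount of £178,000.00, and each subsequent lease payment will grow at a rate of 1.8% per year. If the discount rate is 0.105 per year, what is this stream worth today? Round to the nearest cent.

£1123898.47

Value at end of year 6: C₁ / (r − g) = £178,000.00 / (0.105 − 0.018) = £2,045,977.0115
Discount to today: PV = £2,045,977.0115 / (1 + 0.105)^6 = £2,045,977.0115 / 1.820429 = £1,123,898.47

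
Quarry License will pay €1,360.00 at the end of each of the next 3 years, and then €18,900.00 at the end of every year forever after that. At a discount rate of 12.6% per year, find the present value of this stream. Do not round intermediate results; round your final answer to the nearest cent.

PV of 3-year annuity: €1,360.00 × [1 − (1+0.126)^−3] / 0.126 = 3233.10424
Perpetuity value at year 3: €18,900.00 / 0.126 = 150000.00000
PV of perpetuity: 150000.00000 / (1+0.126)^3 = 105069.36015
Total PV = 3233.10424 + 105069.36015 = 108302.46439

€108302.46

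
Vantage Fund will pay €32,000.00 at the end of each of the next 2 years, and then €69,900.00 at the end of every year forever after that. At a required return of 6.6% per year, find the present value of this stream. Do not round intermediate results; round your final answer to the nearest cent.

PV of 2-year annuity: €32,000.00 × [1 − (1+0.066)^−2] / 0.066 = 58178.95096
Perpetuity value at year 2: €69,900.00 / 0.066 = 1059090.90909
PV of perpetuity: 1059090.90909 / (1+0.066)^2 = 932006.26308
Total PV = 58178.95096 + 932006.26308 = 990185.21404

€990185.21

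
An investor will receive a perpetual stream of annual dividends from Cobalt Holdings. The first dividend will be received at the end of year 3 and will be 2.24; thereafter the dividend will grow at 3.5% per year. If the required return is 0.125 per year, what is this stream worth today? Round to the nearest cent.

Value at end of year 2: C₁ / (r − g) = 2.24 / (0.125 − 0.035) = 24.8889
Discount to today: PV = 24.8889 / (1 + 0.125)^2 = 24.8889 / 1.265625 = 19.67

19.67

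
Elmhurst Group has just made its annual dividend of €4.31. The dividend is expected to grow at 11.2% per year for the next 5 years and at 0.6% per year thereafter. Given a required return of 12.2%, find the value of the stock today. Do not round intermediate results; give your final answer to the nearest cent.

D_1 = 4.79272
D_2 = 5.32950
D_3 = 5.92641
D_4 = 6.59017
D_5 = 7.32827
Terminal value at year 5: TV = D_5×(1+g_2)/(r−g_2) = 7.37224/0.116 = 63.55375
P_0 = D_1/(1+r)^1 + D_2/(1+r)^2 + D_3/(1+r)^3 + D_4/(1+r)^4 + D_5/(1+r)^5 + TV/(1+r)^5
    = 4.27159 + 4.23352 + 4.19578 + 4.15839 + 4.12133 + 35.74184 = 56.72244

€56.72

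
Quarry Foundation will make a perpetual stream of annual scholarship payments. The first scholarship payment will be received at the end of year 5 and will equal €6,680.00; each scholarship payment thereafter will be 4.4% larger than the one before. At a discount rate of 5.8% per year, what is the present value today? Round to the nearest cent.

Value at end of year 4: C₁ / (r − g) = €6,680.00 / (0.058 − 0.044) = €477,142.8571
Discount to today: PV = €477,142.8571 / (1 + 0.058)^4 = €477,142.8571 / 1.252976 = €380,807.73

€380807.73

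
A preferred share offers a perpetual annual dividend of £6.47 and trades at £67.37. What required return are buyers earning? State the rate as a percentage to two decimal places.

P = C/r ⇒ r = C/P = £6.47/£67.37 = 0.096037

9.60%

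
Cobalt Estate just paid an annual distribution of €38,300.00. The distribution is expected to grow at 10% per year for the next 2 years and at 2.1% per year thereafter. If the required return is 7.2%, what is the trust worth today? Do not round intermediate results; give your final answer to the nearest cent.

€886955.48

D_1 = 42130.00000
D_2 = 46343.00000
Terminal value at year 2: TV = D_2×(1+g_2)/(r−g_2) = 47316.20300/0.051 = 927768.68627
P_0 = D_1/(1+r)^1 + D_2/(1+r)^2 + TV/(1+r)^2
    = 39300.37313 + 40326.87542 + 807328.23140 = 886955.47995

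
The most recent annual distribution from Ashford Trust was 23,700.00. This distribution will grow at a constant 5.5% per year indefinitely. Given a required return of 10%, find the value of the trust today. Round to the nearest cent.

D₁ = D₀ × (1 + g) = 23,700.00 × 1.055 = 25,003.5000
Growing perpetuity: P = D₁ / (r − g) = 25,003.5000 / (0.1 − 0.055) = 555,633.33

555633.33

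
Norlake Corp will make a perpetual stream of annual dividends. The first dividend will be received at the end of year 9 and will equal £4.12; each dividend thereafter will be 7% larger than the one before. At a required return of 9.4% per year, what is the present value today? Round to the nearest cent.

£83.67

Value at end of year 8: C₁ / (r − g) = £4.12 / (0.094 − 0.07) = £171.6667
Discount to today: PV = £171.6667 / (1 + 0.094)^8 = £171.6667 / 2.051817 = £83.67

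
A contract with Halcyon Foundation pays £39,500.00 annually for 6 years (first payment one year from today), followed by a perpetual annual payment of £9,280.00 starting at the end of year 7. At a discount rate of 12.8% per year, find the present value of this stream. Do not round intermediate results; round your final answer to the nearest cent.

£193981.80

PV of 6-year annuity: £39,500.00 × [1 − (1+0.128)^−6] / 0.128 = 158786.60475
Perpetuity value at year 6: £9,280.00 / 0.128 = 72500.00000
PV of perpetuity: 72500.00000 / (1+0.128)^6 = 35195.19767
Total PV = 158786.60475 + 35195.19767 = 193981.80242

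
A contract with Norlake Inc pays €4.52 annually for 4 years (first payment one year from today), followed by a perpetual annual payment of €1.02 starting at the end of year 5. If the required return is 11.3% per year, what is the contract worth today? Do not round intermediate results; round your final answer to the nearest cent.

€19.82

PV of 4-year annuity: €4.52 × [1 − (1+0.113)^−4] / 0.113 = 13.93370
Perpetuity value at year 4: €1.02 / 0.113 = 9.02655
PV of perpetuity: 9.02655 / (1+0.113)^4 = 5.88222
Total PV = 13.93370 + 5.88222 = 19.81592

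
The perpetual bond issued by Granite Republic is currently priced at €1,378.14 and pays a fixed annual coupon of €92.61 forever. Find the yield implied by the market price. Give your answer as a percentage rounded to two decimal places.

6.72%

P = C/r ⇒ r = C/P = €92.61/€1,378.14 = 0.067199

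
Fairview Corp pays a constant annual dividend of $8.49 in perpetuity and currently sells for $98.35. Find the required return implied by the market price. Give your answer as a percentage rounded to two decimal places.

8.63%

P = C/r ⇒ r = C/P = $8.49/$98.35 = 0.086324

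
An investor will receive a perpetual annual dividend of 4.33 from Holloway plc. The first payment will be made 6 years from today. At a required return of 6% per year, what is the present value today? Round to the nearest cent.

Value at end of year 5: C / r = 4.33 / 0.06 = 72.1667
Discount to today: PV = 72.1667 / (1 + 0.06)^5 = 72.1667 / 1.338226 = 53.93

53.93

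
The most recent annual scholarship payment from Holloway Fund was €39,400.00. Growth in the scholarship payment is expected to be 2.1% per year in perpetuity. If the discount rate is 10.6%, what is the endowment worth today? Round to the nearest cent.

€473263.53

D₁ = D₀ × (1 + g) = €39,400.00 × 1.021 = €40,227.4000
Growing perpetuity: P = D₁ / (r − g) = €40,227.4000 / (0.106 − 0.021) = €473,263.53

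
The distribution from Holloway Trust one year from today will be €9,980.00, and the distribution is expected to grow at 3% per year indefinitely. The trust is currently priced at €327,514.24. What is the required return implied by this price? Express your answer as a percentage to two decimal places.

6.05%

P = D₁/(r − g) ⇒ r = D₁/P + g = €9,980.0000/€327,514.24 + 0.03 = 0.030472 + 0.03 = 0.060472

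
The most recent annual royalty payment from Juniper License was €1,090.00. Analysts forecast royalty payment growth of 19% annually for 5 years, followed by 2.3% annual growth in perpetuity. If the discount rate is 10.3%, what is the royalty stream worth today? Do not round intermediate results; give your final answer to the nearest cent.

€27257.20

D_1 = 1297.10000
D_2 = 1543.54900
D_3 = 1836.82331
D_4 = 2185.81974
D_5 = 2601.12549
Terminal value at year 5: TV = D_5×(1+g_2)/(r−g_2) = 2660.95138/0.08 = 33261.89219
P_0 = D_1/(1+r)^1 + D_2/(1+r)^2 + D_3/(1+r)^3 + D_4/(1+r)^4 + D_5/(1+r)^5 + TV/(1+r)^5
    = 1175.97461 + 1268.73055 + 1368.80267 + 1476.76807 + 1593.24932 + 20373.67572 = 27257.20095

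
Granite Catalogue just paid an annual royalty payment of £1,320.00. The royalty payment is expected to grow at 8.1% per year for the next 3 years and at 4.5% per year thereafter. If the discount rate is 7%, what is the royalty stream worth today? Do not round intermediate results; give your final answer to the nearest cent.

£60937.22

D_1 = 1426.92000
D_2 = 1542.50052
D_3 = 1667.44306
Terminal value at year 3: TV = D_3×(1+g_2)/(r−g_2) = 1742.47800/0.025 = 69699.12000
P_0 = D_1/(1+r)^1 + D_2/(1+r)^2 + D_3/(1+r)^3 + TV/(1+r)^3
    = 1333.57009 + 1347.27969 + 1361.13023 + 56895.24367 = 60937.22369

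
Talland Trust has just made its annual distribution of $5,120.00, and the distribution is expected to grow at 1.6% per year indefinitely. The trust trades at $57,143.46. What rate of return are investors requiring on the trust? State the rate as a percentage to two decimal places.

10.70%

D₁ = $5,120.00 × 1.016 = $5,201.9200
P = D₁/(r − g) ⇒ r = D₁/P + g = $5,201.9200/$57,143.46 + 0.016 = 0.091033 + 0.016 = 0.107033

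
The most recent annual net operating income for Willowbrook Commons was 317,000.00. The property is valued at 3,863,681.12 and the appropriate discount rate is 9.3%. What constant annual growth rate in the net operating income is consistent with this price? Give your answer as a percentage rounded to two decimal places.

P = D₀(1+g)/(r−g) ⇒ P(r−g) = D₀(1+g) ⇒ g(P+D₀) = P·r − D₀
g = (P·r − D₀)/(P + D₀) = (3,863,681.12×0.093 − 317,000.00) / (3,863,681.12 + 317,000.00) = 0.010123

1.01%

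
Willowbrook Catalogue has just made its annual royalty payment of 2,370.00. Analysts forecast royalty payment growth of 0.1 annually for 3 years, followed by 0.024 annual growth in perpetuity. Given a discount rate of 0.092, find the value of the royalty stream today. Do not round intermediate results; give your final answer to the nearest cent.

D_1 = 2607.00000
D_2 = 2867.70000
D_3 = 3154.47000
Terminal value at year 3: TV = D_3×(1+g_2)/(r−g_2) = 3230.17728/0.068 = 47502.60706
P_0 = D_1/(1+r)^1 + D_2/(1+r)^2 + D_3/(1+r)^3 + TV/(1+r)^3
    = 2387.36264 + 2404.85247 + 2422.47044 + 36479.55487 = 43694.24042

43694.24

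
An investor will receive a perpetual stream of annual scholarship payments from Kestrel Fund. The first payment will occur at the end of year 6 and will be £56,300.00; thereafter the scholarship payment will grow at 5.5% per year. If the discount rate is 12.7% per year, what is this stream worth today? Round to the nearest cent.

Value at end of year 5: C₁ / (r − g) = £56,300.00 / (0.127 − 0.055) = £781,944.4444
Discount to today: PV = £781,944.4444 / (1 + 0.127)^5 = £781,944.4444 / 1.818108 = £430,087.00

£430087.00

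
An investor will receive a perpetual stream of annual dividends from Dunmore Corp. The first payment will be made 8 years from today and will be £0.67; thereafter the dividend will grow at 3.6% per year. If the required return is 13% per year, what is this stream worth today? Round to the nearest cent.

Value at end of year 7: C₁ / (r − g) = £0.67 / (0.13 − 0.036) = £7.1277
Discount to today: PV = £7.1277 / (1 + 0.13)^7 = £7.1277 / 2.352605 = £3.03

£3.03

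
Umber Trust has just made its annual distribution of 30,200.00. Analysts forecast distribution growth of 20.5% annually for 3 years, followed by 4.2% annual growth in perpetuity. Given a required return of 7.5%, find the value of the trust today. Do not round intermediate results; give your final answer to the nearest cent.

D_1 = 36391.00000
D_2 = 43851.15500
D_3 = 52840.64177
Terminal value at year 3: TV = D_3×(1+g_2)/(r−g_2) = 55059.94873/0.033 = 1668483.29483
P_0 = D_1/(1+r)^1 + D_2/(1+r)^2 + D_3/(1+r)^3 + TV/(1+r)^3
    = 33852.09302 + 37945.83451 + 42534.63310 + 1343063.26323 = 1457395.82385

1457395.82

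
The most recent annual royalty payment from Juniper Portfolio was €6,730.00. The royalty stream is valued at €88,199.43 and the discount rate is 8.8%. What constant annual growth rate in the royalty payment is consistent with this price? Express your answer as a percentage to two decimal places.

1.09%

P = D₀(1+g)/(r−g) ⇒ P(r−g) = D₀(1+g) ⇒ g(P+D₀) = P·r − D₀
g = (P·r − D₀)/(P + D₀) = (€88,199.43×0.088 − €6,730.00) / (€88,199.43 + €6,730.00) = 0.010866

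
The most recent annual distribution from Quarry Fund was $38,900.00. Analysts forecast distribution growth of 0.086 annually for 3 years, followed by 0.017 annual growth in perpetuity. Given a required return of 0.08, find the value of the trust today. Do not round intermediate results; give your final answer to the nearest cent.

$756482.82

D_1 = 42245.40000
D_2 = 45878.50440
D_3 = 49824.05578
Terminal value at year 3: TV = D_3×(1+g_2)/(r−g_2) = 50671.06473/0.063 = 804302.61471
P_0 = D_1/(1+r)^1 + D_2/(1+r)^2 + D_3/(1+r)^3 + TV/(1+r)^3
    = 39116.11111 + 39333.42284 + 39551.94186 + 638481.34709 = 756482.82290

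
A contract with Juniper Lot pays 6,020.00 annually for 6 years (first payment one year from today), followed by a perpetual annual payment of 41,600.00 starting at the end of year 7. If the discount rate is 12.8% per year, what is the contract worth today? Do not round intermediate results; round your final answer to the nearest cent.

PV of 6-year annuity: 6,020.00 × [1 − (1+0.128)^−6] / 0.128 = 24199.88255
Perpetuity value at year 6: 41,600.00 / 0.128 = 325000.00000
PV of perpetuity: 325000.00000 / (1+0.128)^6 = 157771.57575
Total PV = 24199.88255 + 157771.57575 = 181971.45830

181971.46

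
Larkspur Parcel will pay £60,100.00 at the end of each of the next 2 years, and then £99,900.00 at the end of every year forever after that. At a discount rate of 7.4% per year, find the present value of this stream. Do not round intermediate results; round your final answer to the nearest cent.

£1278437.87

PV of 2-year annuity: £60,100.00 × [1 − (1+0.074)^−2] / 0.074 = 108062.41309
Perpetuity value at year 2: £99,900.00 / 0.074 = 1350000.00000
PV of perpetuity: 1350000.00000 / (1+0.074)^2 = 1170375.45645
Total PV = 108062.41309 + 1170375.45645 = 1278437.86954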